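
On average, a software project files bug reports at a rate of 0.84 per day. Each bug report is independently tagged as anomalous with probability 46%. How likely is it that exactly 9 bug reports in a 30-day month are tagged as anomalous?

0.0962

Thinning: the bug reports that are tagged as anomalous themselves form a Poisson process with rate 0.46 × 0.84 = 0.3864 per day.
Over the interval, μ = 0.3864 × 30 = 11.592 (a 30-day month = 30 days).
P(N = 9) = e^(−11.592) · 11.592^9/9! ≈ 0.0962.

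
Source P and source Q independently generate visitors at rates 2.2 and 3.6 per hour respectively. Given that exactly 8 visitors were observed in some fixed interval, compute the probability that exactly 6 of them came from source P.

Given the total, each event is independently from source P with probability p = λ_P/(λ_P+λ_Q) = 2.2/5.8 ≈ 0.3793.
So K ~ Binomial(8, 2.2/5.8): P(K = 6) = C(8,6) · (2.2/5.8)^6 · (3.6/5.8)^2 ≈ 0.0321.

0.0321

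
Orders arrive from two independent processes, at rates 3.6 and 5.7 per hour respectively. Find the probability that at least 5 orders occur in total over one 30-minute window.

0.4961

Independent Poisson processes superpose: combined rate λ = 3.6 + 5.7 = 9.3 per hour.
Over the interval, μ = 9.3 × 0.5 = 4.65 (a 30-minute window = 0.5 hours).
P(N ≥ 5) = 1 − P(N ≤ 4) ≈ 0.4961.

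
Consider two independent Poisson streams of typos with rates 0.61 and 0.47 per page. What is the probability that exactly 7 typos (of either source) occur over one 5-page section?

0.1200

Independent Poisson processes superpose: combined rate λ = 0.61 + 0.47 = 1.08 per page.
Over the interval, μ = 1.08 × 5 = 5.4 (a 5-page section = 5 pages).
P(N = 7) = e^(−5.4) · 5.4^7/7! ≈ 0.1200.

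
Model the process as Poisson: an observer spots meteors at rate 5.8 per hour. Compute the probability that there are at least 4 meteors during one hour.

0.8300

With mean μ = 5.8 per hour,
P(N ≥ 4) = 1 − P(N ≤ 3) = 1 − Σ_{j=0}^{3} e^(−μ) μ^j/j! ≈ 0.8300.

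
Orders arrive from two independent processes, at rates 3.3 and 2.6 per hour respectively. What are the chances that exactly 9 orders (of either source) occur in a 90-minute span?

Independent Poisson processes superpose: combined rate λ = 3.3 + 2.6 = 5.9 per hour.
Over the interval, μ = 5.9 × 1.5 = 8.85 (a 90-minute span = 1.5 hours).
P(N = 9) = e^(−8.85) · 8.85^9/9! ≈ 0.1316.

0.1316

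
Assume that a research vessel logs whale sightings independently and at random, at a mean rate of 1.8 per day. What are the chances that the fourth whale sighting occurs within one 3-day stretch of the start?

0.7867

Over the interval, μ = 1.8 × 3 = 5.4 (a 3-day stretch = 3 days).
The fourth arrival falls in the interval iff at least 4 events occur there: P(S_4 ≤ t) = P(N ≥ 4) = 1 − P(N ≤ 3) ≈ 0.7867.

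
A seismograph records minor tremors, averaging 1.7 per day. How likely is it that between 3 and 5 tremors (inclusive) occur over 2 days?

Over the interval, μ = 1.7 × 2 = 3.4 (2 days).
P(3 ≤ N ≤ 5) = Σ_{j=3}^{5} e^(−3.4) · 3.4^j/j! ≈ 0.5308.

0.5308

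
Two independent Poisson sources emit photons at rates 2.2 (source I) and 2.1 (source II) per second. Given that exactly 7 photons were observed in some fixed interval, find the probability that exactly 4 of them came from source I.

0.2793

Given the total, each event is independently from source I with probability p = λ_I/(λ_I+λ_II) = 2.2/4.3 ≈ 0.5116.
So K ~ Binomial(7, 2.2/4.3): P(K = 4) = C(7,4) · (2.2/4.3)^4 · (2.1/4.3)^3 ≈ 0.2793.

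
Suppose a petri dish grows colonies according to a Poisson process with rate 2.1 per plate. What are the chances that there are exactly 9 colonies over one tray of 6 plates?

Over the interval, μ = 2.1 × 6 = 12.6 (a tray of 6 plates = 6 plates).
P(N = 9) = e^(−μ) μ^9/9! = e^(−12.6) · 12.6^9/362880 ≈ 0.0744.

0.0744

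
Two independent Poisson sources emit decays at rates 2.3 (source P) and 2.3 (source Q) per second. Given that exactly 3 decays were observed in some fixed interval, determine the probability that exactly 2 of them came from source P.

Given the total, each event is independently from source P with probability p = λ_P/(λ_P+λ_Q) = 2.3/4.6 = 0.5000.
So K ~ Binomial(3, 2.3/4.6): P(K = 2) = C(3,2) · (2.3/4.6)^2 · (2.3/4.6)^1 ≈ 0.3750.

0.3750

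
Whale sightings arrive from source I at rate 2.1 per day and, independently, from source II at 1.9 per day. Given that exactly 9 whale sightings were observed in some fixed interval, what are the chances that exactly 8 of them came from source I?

0.0247

Given the total, each event is independently from source I with probability p = λ_I/(λ_I+λ_II) = 2.1/4 = 0.5250.
So K ~ Binomial(9, 2.1/4): P(K = 8) = C(9,8) · (2.1/4)^8 · (1.9/4)^1 ≈ 0.0247.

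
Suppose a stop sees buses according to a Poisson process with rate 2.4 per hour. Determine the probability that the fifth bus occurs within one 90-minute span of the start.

Over the interval, μ = 2.4 × 1.5 = 3.6 (a 90-minute span = 1.5 hours).
The fifth arrival falls in the interval iff at least 5 events occur there: P(S_5 ≤ t) = P(N ≥ 5) = 1 − P(N ≤ 4) ≈ 0.2936.

0.2936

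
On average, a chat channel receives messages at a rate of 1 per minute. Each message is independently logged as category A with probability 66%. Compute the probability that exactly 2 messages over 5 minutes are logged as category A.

0.2008

Thinning: the messages that are logged as category A themselves form a Poisson process with rate 0.66 × 1 = 0.66 per minute.
Over the interval, μ = 0.66 × 5 = 3.3 (5 minutes).
P(N = 2) = e^(−3.3) · 3.3^2/2! ≈ 0.2008.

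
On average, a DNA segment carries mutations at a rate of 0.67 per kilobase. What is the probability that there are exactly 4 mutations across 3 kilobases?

Over the interval, μ = 0.67 × 3 = 2.01 (3 kilobases).
P(N = 4) = e^(−μ) μ^4/4! = e^(−2.01) · 2.01^4/24 ≈ 0.0911.

0.0911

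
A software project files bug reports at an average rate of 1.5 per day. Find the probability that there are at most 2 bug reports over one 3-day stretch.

Over the interval, μ = 1.5 × 3 = 4.5 (a 3-day stretch = 3 days).
P(N ≤ 2) = Σ_{j=0}^{2} e^(−μ) μ^j/j! ≈ 0.1736.

0.1736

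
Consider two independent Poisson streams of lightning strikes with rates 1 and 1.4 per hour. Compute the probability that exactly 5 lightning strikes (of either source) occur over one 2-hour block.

0.1747

Independent Poisson processes superpose: combined rate λ = 1 + 1.4 = 2.4 per hour.
Over the interval, μ = 2.4 × 2 = 4.8 (a 2-hour block = 2 hours).
P(N = 5) = e^(−4.8) · 4.8^5/5! ≈ 0.1747.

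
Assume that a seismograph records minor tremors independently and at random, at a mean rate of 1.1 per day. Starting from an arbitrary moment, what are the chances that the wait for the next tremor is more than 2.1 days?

0.0993

The wait for the next event is exponential with rate λ = 1.1 per day.
P(T > 2.1) = e^(−λt) = e^(−1.1 × 2.1) = e^(−2.31) ≈ 0.0993.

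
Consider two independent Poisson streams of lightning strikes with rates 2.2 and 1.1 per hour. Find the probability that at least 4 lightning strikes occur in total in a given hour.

Independent Poisson processes superpose: combined rate λ = 2.2 + 1.1 = 3.3 per hour.
So μ = 3.3.
P(N ≥ 4) = 1 − P(N ≤ 3) ≈ 0.4197.

0.4197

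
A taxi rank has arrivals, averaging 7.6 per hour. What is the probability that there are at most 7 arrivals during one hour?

With mean μ = 7.6 per hour,
P(N ≤ 7) = Σ_{j=0}^{7} e^(−μ) μ^j/j! ≈ 0.5100.

0.5100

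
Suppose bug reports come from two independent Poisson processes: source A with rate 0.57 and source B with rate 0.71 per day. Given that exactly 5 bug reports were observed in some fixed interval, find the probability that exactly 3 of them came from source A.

Given the total, each event is independently from source A with probability p = λ_A/(λ_A+λ_B) = 0.57/1.28 ≈ 0.4453.
So K ~ Binomial(5, 0.57/1.28): P(K = 3) = C(5,3) · (0.57/1.28)^3 · (0.71/1.28)^2 ≈ 0.2717.

0.2717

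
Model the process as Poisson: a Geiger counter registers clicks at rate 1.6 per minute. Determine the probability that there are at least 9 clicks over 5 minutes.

Over the interval, μ = 1.6 × 5 = 8 (5 minutes).
P(N ≥ 9) = 1 − P(N ≤ 8) = 1 − Σ_{j=0}^{8} e^(−μ) μ^j/j! ≈ 0.4075.

0.4075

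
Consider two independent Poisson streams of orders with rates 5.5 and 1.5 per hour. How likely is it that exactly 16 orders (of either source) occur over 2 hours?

Independent Poisson processes superpose: combined rate λ = 5.5 + 1.5 = 7 per hour.
Over the interval, μ = 7 × 2 = 14 (2 hours).
P(N = 16) = e^(−14) · 14^16/16! ≈ 0.0866.

0.0866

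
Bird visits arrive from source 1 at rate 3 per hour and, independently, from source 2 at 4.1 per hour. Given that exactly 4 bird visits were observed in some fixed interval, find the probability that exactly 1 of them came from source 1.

0.3255

Given the total, each event is independently from source 1 with probability p = λ_1/(λ_1+λ_2) = 3/7.1 ≈ 0.4225.
So K ~ Binomial(4, 3/7.1): P(K = 1) = C(4,1) · (3/7.1)^1 · (4.1/7.1)^3 ≈ 0.3255.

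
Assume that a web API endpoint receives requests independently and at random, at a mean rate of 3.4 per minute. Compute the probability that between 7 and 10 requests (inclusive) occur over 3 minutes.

0.4400

Over the interval, μ = 3.4 × 3 = 10.2 (3 minutes).
P(7 ≤ N ≤ 10) = Σ_{j=7}^{10} e^(−10.2) · 10.2^j/j! ≈ 0.4400.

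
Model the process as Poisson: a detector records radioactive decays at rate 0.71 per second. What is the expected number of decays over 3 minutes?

127.8

E[N] = λt = 0.71 × 180 = 127.8 (3 minutes = 180 seconds).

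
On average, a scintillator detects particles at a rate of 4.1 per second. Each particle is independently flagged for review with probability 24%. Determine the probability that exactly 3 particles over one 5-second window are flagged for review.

0.1449

Thinning: the particles that are flagged for review themselves form a Poisson process with rate 0.24 × 4.1 = 0.984 per second.
Over the interval, μ = 0.984 × 5 = 4.92 (a 5-second window = 5 seconds).
P(N = 3) = e^(−4.92) · 4.92^3/3! ≈ 0.1449.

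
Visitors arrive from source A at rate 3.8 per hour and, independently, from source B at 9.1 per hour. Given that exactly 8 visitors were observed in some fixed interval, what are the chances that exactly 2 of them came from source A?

Given the total, each event is independently from source A with probability p = λ_A/(λ_A+λ_B) = 3.8/12.9 ≈ 0.2946.
So K ~ Binomial(8, 3.8/12.9): P(K = 2) = C(8,2) · (3.8/12.9)^2 · (9.1/12.9)^6 ≈ 0.2994.

0.2994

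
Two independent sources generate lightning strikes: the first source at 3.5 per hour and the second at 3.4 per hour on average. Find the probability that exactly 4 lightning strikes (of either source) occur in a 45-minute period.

0.1690

Independent Poisson processes superpose: combined rate λ = 3.5 + 3.4 = 6.9 per hour.
Over the interval, μ = 6.9 × 0.75 = 5.175 (a 45-minute period = 0.75 hours).
P(N = 4) = e^(−5.175) · 5.175^4/4! ≈ 0.1690.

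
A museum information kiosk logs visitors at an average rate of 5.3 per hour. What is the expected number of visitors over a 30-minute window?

E[N] = λt = 5.3 × 0.5 = 2.65 (a 30-minute window = 0.5 hours).

2.65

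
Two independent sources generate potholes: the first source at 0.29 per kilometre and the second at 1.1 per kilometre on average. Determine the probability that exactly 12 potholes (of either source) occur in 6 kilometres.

Independent Poisson processes superpose: combined rate λ = 0.29 + 1.1 = 1.39 per kilometre.
Over the interval, μ = 1.39 × 6 = 8.34 (6 kilometres).
P(N = 12) = e^(−8.34) · 8.34^12/12! ≈ 0.0564.

0.0564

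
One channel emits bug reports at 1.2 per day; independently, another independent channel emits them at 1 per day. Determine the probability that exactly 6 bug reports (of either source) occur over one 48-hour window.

0.1237

Independent Poisson processes superpose: combined rate λ = 1.2 + 1 = 2.2 per day.
Over the interval, μ = 2.2 × 2 = 4.4 (a 48-hour window = 2 days).
P(N = 6) = e^(−4.4) · 4.4^6/6! ≈ 0.1237.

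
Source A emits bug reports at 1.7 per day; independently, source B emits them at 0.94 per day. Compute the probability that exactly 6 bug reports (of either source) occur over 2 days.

0.1532

Independent Poisson processes superpose: combined rate λ = 1.7 + 0.94 = 2.64 per day.
Over the interval, μ = 2.64 × 2 = 5.28 (2 days).
P(N = 6) = e^(−5.28) · 5.28^6/6! ≈ 0.1532.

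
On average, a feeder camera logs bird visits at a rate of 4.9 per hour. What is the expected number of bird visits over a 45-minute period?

E[N] = λt = 4.9 × 0.75 = 3.675 (a 45-minute period = 0.75 hours).

3.675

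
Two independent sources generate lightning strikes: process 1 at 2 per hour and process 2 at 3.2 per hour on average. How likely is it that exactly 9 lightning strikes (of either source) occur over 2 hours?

Independent Poisson processes superpose: combined rate λ = 2 + 3.2 = 5.2 per hour.
Over the interval, μ = 5.2 × 2 = 10.4 (2 hours).
P(N = 9) = e^(−10.4) · 10.4^9/9! ≈ 0.1194.

0.1194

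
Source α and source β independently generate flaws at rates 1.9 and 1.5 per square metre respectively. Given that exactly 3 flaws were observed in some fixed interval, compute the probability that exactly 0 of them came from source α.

0.0859

Given the total, each event is independently from source α with probability p = λ_α/(λ_α+λ_β) = 1.9/3.4 ≈ 0.5588.
So K ~ Binomial(3, 1.9/3.4): P(K = 0) = C(3,0) · (1.9/3.4)^0 · (1.5/3.4)^3 ≈ 0.0859.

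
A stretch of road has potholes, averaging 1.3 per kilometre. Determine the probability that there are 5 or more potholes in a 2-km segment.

0.1226

Over the interval, μ = 1.3 × 2 = 2.6 (a 2-km segment = 2 kilometres).
P(N ≥ 5) = 1 − P(N ≤ 4) = 1 − Σ_{j=0}^{4} e^(−μ) μ^j/j! ≈ 0.1226.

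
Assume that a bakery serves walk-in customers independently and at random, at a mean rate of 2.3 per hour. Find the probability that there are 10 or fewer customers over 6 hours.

0.1893

Over the interval, μ = 2.3 × 6 = 13.8 (6 hours).
P(N ≤ 10) = Σ_{j=0}^{10} e^(−μ) μ^j/j! ≈ 0.1893.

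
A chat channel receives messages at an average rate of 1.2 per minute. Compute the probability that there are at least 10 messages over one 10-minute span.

Over the interval, μ = 1.2 × 10 = 12 (a 10-minute span = 10 minutes).
P(N ≥ 10) = 1 − P(N ≤ 9) = 1 − Σ_{j=0}^{9} e^(−μ) μ^j/j! ≈ 0.7576.

0.7576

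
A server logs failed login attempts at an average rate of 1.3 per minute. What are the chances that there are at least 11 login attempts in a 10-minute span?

Over the interval, μ = 1.3 × 10 = 13 (a 10-minute span = 10 minutes).
P(N ≥ 11) = 1 − P(N ≤ 10) = 1 − Σ_{j=0}^{10} e^(−μ) μ^j/j! ≈ 0.7483.

0.7483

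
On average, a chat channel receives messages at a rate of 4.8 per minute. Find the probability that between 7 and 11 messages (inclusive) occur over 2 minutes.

Over the interval, μ = 4.8 × 2 = 9.6 (2 minutes).
P(7 ≤ N ≤ 11) = Σ_{j=7}^{11} e^(−9.6) · 9.6^j/j! ≈ 0.5838.

0.5838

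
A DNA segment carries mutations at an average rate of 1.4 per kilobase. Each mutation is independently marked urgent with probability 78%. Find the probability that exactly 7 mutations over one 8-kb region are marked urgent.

0.1238

Thinning: the mutations that are marked urgent themselves form a Poisson process with rate 0.78 × 1.4 = 1.092 per kilobase.
Over the interval, μ = 1.092 × 8 = 8.736 (an 8-kb region = 8 kilobases).
P(N = 7) = e^(−8.736) · 8.736^7/7! ≈ 0.1238.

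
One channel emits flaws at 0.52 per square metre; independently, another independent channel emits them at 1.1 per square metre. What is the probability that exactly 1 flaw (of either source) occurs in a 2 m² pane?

Independent Poisson processes superpose: combined rate λ = 0.52 + 1.1 = 1.62 per square metre.
Over the interval, μ = 1.62 × 2 = 3.24 (a 2 m² pane = 2 square metres).
P(N = 1) = e^(−3.24) · 3.24^1/1! ≈ 0.1269.

0.1269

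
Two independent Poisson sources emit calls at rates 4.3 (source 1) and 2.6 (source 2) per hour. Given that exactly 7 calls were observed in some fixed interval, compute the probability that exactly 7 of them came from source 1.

0.0365

Given the total, each event is independently from source 1 with probability p = λ_1/(λ_1+λ_2) = 4.3/6.9 ≈ 0.6232.
So K ~ Binomial(7, 4.3/6.9): P(K = 7) = C(7,7) · (4.3/6.9)^7 · (2.6/6.9)^0 ≈ 0.0365.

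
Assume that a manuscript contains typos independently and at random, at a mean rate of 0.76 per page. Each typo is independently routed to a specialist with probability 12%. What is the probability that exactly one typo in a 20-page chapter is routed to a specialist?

Thinning: the typos that are routed to a specialist themselves form a Poisson process with rate 0.12 × 0.76 = 0.0912 per page.
Over the interval, μ = 0.0912 × 20 = 1.824 (a 20-page chapter = 20 pages).
P(N = 1) = e^(−1.824) · 1.824^1/1! ≈ 0.2944.

0.2944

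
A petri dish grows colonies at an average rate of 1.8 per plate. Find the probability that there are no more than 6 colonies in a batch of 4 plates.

Over the interval, μ = 1.8 × 4 = 7.2 (a batch of 4 plates = 4 plates).
P(N ≤ 6) = Σ_{j=0}^{6} e^(−μ) μ^j/j! ≈ 0.4204.

0.4204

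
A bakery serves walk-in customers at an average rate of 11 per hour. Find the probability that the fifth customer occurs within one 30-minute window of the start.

Over the interval, μ = 11 × 0.5 = 5.5 (a 30-minute window = 0.5 hours).
The fifth arrival falls in the interval iff at least 5 events occur there: P(S_5 ≤ t) = P(N ≥ 5) = 1 − P(N ≤ 4) ≈ 0.6425.

0.6425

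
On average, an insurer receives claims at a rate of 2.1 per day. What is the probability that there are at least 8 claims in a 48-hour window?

Over the interval, μ = 2.1 × 2 = 4.2 (a 48-hour window = 2 days).
P(N ≥ 8) = 1 − P(N ≤ 7) = 1 − Σ_{j=0}^{7} e^(−μ) μ^j/j! ≈ 0.0639.

0.0639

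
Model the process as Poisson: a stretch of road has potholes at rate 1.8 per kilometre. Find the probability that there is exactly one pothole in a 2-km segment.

0.0984

Over the interval, μ = 1.8 × 2 = 3.6 (a 2-km segment = 2 kilometres).
P(N = 1) = e^(−μ) μ^1/1! = e^(−3.6) · 3.6^1/1 ≈ 0.0984.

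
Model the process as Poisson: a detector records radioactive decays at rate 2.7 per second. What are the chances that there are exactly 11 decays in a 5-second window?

0.0932

Over the interval, μ = 2.7 × 5 = 13.5 (a 5-second window = 5 seconds).
P(N = 11) = e^(−μ) μ^11/11! = e^(−13.5) · 13.5^11/39916800 ≈ 0.0932.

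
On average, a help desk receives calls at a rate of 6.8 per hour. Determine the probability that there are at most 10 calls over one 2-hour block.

Over the interval, μ = 6.8 × 2 = 13.6 (a 2-hour block = 2 hours).
P(N ≤ 10) = Σ_{j=0}^{10} e^(−μ) μ^j/j! ≈ 0.2037.

0.2037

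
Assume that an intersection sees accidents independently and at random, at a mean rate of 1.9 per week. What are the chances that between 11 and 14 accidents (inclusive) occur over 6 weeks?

0.4103

Over the interval, μ = 1.9 × 6 = 11.4 (6 weeks).
P(11 ≤ N ≤ 14) = Σ_{j=11}^{14} e^(−11.4) · 11.4^j/j! ≈ 0.4103.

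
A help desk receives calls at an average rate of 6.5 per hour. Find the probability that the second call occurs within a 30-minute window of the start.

Over the interval, μ = 6.5 × 0.5 = 3.25 (a 30-minute window = 0.5 hours).
The second arrival falls in the interval iff at least 2 events occur there: P(S_2 ≤ t) = P(N ≥ 2) = 1 − P(N ≤ 1) ≈ 0.8352.

0.8352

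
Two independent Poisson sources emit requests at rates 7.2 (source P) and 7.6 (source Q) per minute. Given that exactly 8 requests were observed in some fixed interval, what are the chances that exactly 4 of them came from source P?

0.2726

Given the total, each event is independently from source P with probability p = λ_P/(λ_P+λ_Q) = 7.2/14.8 ≈ 0.4865.
So K ~ Binomial(8, 7.2/14.8): P(K = 4) = C(8,4) · (7.2/14.8)^4 · (7.6/14.8)^4 ≈ 0.2726.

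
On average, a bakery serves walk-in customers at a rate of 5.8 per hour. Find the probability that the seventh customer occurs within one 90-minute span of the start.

Over the interval, μ = 5.8 × 1.5 = 8.7 (a 90-minute span = 1.5 hours).
The seventh arrival falls in the interval iff at least 7 events occur there: P(S_7 ≤ t) = P(N ≥ 7) = 1 − P(N ≤ 6) ≈ 0.7645.

0.7645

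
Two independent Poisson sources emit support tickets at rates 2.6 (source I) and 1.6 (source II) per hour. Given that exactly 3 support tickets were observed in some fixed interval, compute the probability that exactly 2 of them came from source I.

0.4380

Given the total, each event is independently from source I with probability p = λ_I/(λ_I+λ_II) = 2.6/4.2 ≈ 0.6190.
So K ~ Binomial(3, 2.6/4.2): P(K = 2) = C(3,2) · (2.6/4.2)^2 · (1.6/4.2)^1 ≈ 0.4380.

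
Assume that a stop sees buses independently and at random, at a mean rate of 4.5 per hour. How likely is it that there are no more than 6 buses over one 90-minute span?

Over the interval, μ = 4.5 × 1.5 = 6.75 (a 90-minute span = 1.5 hours).
P(N ≤ 6) = Σ_{j=0}^{6} e^(−μ) μ^j/j! ≈ 0.4876.

0.4876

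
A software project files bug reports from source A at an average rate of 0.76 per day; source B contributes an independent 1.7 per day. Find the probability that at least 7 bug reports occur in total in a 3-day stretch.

Independent Poisson processes superpose: combined rate λ = 0.76 + 1.7 = 2.46 per day.
Over the interval, μ = 2.46 × 3 = 7.38 (a 3-day stretch = 3 days).
P(N ≥ 7) = 1 − P(N ≤ 6) ≈ 0.6052.

0.6052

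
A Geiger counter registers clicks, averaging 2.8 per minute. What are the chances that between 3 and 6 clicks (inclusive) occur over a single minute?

With mean μ = 2.8 per minute,
P(3 ≤ N ≤ 6) = Σ_{j=3}^{6} e^(−2.8) · 2.8^j/j! ≈ 0.5061.

0.5061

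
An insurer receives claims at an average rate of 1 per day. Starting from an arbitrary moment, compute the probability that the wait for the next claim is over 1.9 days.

The wait for the next event is exponential with rate λ = 1 per day.
P(T > 1.9) = e^(−λt) = e^(−1 × 1.9) = e^(−1.9) ≈ 0.1496.

0.1496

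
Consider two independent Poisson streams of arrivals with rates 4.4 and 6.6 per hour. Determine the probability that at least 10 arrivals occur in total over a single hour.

Independent Poisson processes superpose: combined rate λ = 4.4 + 6.6 = 11 per hour.
So μ = 11.
P(N ≥ 10) = 1 − P(N ≤ 9) ≈ 0.6595.

0.6595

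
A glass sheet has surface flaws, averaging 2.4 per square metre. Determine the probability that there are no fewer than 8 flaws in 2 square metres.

0.1133

Over the interval, μ = 2.4 × 2 = 4.8 (2 square metres).
P(N ≥ 8) = 1 − P(N ≤ 7) = 1 − Σ_{j=0}^{7} e^(−μ) μ^j/j! ≈ 0.1133.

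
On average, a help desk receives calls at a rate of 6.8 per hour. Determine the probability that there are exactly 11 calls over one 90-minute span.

Over the interval, μ = 6.8 × 1.5 = 10.2 (a 90-minute span = 1.5 hours).
P(N = 11) = e^(−μ) μ^11/11! = e^(−10.2) · 10.2^11/39916800 ≈ 0.1158.

0.1158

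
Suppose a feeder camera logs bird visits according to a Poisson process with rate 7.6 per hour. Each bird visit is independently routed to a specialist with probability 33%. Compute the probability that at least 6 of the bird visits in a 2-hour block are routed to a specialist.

Thinning: the bird visits that are routed to a specialist themselves form a Poisson process with rate 0.33 × 7.6 = 2.508 per hour.
Over the interval, μ = 2.508 × 2 = 5.016 (a 2-hour block = 2 hours).
P(N ≥ 6) = 1 − P(N ≤ 5) ≈ 0.3868.

0.3868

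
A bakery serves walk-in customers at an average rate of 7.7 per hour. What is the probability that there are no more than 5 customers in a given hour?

With mean μ = 7.7 per hour,
P(N ≤ 5) = Σ_{j=0}^{5} e^(−μ) μ^j/j! ≈ 0.2203.

0.2203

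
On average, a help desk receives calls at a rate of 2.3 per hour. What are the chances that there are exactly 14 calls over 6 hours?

0.1058

Over the interval, μ = 2.3 × 6 = 13.8 (6 hours).
P(N = 14) = e^(−μ) μ^14/14! = e^(−13.8) · 13.8^14/87178291200 ≈ 0.1058.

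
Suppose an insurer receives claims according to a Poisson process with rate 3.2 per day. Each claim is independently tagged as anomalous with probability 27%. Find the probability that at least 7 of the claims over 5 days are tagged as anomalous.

Thinning: the claims that are tagged as anomalous themselves form a Poisson process with rate 0.27 × 3.2 = 0.864 per day.
Over the interval, μ = 0.864 × 5 = 4.32 (5 days).
P(N ≥ 7) = 1 − P(N ≤ 6) ≈ 0.1466.

0.1466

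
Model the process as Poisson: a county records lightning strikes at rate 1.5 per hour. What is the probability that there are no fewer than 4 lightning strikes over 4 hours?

Over the interval, μ = 1.5 × 4 = 6 (4 hours).
P(N ≥ 4) = 1 − P(N ≤ 3) = 1 − Σ_{j=0}^{3} e^(−μ) μ^j/j! ≈ 0.8488.

0.8488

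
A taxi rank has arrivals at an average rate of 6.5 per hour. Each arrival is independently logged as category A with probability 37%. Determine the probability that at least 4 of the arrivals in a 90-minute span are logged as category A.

0.4864

Thinning: the arrivals that are logged as category A themselves form a Poisson process with rate 0.37 × 6.5 = 2.405 per hour.
Over the interval, μ = 2.405 × 1.5 = 3.6075 (a 90-minute span = 1.5 hours).
P(N ≥ 4) = 1 − P(N ≤ 3) ≈ 0.4864.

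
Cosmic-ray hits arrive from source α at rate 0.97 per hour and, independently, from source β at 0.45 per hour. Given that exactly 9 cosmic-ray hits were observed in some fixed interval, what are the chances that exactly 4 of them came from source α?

Given the total, each event is independently from source α with probability p = λ_α/(λ_α+λ_β) = 0.97/1.42 ≈ 0.6831.
So K ~ Binomial(9, 0.97/1.42): P(K = 4) = C(9,4) · (0.97/1.42)^4 · (0.45/1.42)^5 ≈ 0.0877.

0.0877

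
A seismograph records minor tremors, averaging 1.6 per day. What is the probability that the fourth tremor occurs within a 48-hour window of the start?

Over the interval, μ = 1.6 × 2 = 3.2 (a 48-hour window = 2 days).
The fourth arrival falls in the interval iff at least 4 events occur there: P(S_4 ≤ t) = P(N ≥ 4) = 1 − P(N ≤ 3) ≈ 0.3975.

0.3975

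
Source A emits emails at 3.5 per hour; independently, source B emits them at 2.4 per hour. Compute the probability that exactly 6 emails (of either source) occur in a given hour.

Independent Poisson processes superpose: combined rate λ = 3.5 + 2.4 = 5.9 per hour.
So μ = 5.9.
P(N = 6) = e^(−5.9) · 5.9^6/6! ≈ 0.1605.

0.1605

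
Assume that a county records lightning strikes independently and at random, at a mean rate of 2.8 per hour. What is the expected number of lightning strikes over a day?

E[N] = λt = 2.8 × 24 = 67.2 (a day = 24 hours).

67.2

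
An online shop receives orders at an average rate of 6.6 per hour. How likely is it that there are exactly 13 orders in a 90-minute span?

0.0707

Over the interval, μ = 6.6 × 1.5 = 9.9 (a 90-minute span = 1.5 hours).
P(N = 13) = e^(−μ) μ^13/13! = e^(−9.9) · 9.9^13/6227020800 ≈ 0.0707.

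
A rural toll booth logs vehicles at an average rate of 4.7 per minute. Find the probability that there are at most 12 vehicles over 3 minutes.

0.3487

Over the interval, μ = 4.7 × 3 = 14.1 (3 minutes).
P(N ≤ 12) = Σ_{j=0}^{12} e^(−μ) μ^j/j! ≈ 0.3487.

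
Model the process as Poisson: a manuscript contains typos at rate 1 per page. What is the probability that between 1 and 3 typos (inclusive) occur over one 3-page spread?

Over the interval, μ = 1 × 3 = 3 (a 3-page spread = 3 pages).
P(1 ≤ N ≤ 3) = Σ_{j=1}^{3} e^(−3) · 3^j/j! ≈ 0.5974.

0.5974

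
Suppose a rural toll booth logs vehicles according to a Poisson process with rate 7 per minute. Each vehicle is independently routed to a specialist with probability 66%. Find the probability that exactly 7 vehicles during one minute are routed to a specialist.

0.0878

Thinning: the vehicles that are routed to a specialist themselves form a Poisson process with rate 0.66 × 7 = 4.62 per minute.
So μ = 4.62.
P(N = 7) = e^(−4.62) · 4.62^7/7! ≈ 0.0878.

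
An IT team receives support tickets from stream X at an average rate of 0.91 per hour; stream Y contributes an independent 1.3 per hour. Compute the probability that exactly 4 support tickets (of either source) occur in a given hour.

Independent Poisson processes superpose: combined rate λ = 0.91 + 1.3 = 2.21 per hour.
So μ = 2.21.
P(N = 4) = e^(−2.21) · 2.21^4/4! ≈ 0.1090.

0.1090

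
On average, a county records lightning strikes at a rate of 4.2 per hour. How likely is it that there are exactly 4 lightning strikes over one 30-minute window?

0.0992

Over the interval, μ = 4.2 × 0.5 = 2.1 (a 30-minute window = 0.5 hours).
P(N = 4) = e^(−μ) μ^4/4! = e^(−2.1) · 2.1^4/24 ≈ 0.0992.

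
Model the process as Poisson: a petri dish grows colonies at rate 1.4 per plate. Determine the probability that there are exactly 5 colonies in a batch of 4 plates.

0.1697

Over the interval, μ = 1.4 × 4 = 5.6 (a batch of 4 plates = 4 plates).
P(N = 5) = e^(−μ) μ^5/5! = e^(−5.6) · 5.6^5/120 ≈ 0.1697.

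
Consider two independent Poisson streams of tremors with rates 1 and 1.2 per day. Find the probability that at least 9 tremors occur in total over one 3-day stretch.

0.2204

Independent Poisson processes superpose: combined rate λ = 1 + 1.2 = 2.2 per day.
Over the interval, μ = 2.2 × 3 = 6.6 (a 3-day stretch = 3 days).
P(N ≥ 9) = 1 − P(N ≤ 8) ≈ 0.2204.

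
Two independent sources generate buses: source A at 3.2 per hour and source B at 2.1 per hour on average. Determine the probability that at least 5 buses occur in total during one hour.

Independent Poisson processes superpose: combined rate λ = 3.2 + 2.1 = 5.3 per hour.
So μ = 5.3.
P(N ≥ 5) = 1 − P(N ≤ 4) ≈ 0.6105.

0.6105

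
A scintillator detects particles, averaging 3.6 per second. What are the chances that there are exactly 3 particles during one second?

0.2125

With mean μ = 3.6 per second,
P(N = 3) = e^(−μ) μ^3/3! = e^(−3.6) · 3.6^3/6 ≈ 0.2125.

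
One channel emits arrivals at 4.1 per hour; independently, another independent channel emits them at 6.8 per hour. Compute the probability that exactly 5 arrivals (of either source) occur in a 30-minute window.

0.1721

Independent Poisson processes superpose: combined rate λ = 4.1 + 6.8 = 10.9 per hour.
Over the interval, μ = 10.9 × 0.5 = 5.45 (a 30-minute window = 0.5 hours).
P(N = 5) = e^(−5.45) · 5.45^5/5! ≈ 0.1721.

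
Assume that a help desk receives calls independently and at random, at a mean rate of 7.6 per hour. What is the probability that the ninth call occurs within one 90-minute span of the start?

0.8016

Over the interval, μ = 7.6 × 1.5 = 11.4 (a 90-minute span = 1.5 hours).
The ninth arrival falls in the interval iff at least 9 events occur there: P(S_9 ≤ t) = P(N ≥ 9) = 1 − P(N ≤ 8) ≈ 0.8016.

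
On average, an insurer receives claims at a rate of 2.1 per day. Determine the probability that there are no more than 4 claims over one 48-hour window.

0.5898

Over the interval, μ = 2.1 × 2 = 4.2 (a 48-hour window = 2 days).
P(N ≤ 4) = Σ_{j=0}^{4} e^(−μ) μ^j/j! ≈ 0.5898.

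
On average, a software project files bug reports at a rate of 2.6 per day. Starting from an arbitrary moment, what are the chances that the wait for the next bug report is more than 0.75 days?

0.1423

The wait for the next event is exponential with rate λ = 2.6 per day.
P(T > 0.75) = e^(−λt) = e^(−2.6 × 0.75) = e^(−1.95) ≈ 0.1423.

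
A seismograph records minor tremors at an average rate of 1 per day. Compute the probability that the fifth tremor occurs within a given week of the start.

Over the interval, μ = 1 × 7 = 7 (a week = 7 days).
The fifth arrival falls in the interval iff at least 5 events occur there: P(S_5 ≤ t) = P(N ≥ 5) = 1 − P(N ≤ 4) ≈ 0.8270.

0.8270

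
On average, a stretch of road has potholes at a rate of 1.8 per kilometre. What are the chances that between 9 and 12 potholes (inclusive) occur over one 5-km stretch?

Over the interval, μ = 1.8 × 5 = 9 (a 5-km stretch = 5 kilometres).
P(9 ≤ N ≤ 12) = Σ_{j=9}^{12} e^(−9) · 9^j/j! ≈ 0.4201.

0.4201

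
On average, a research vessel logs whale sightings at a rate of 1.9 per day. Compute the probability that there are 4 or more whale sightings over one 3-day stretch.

0.8200

Over the interval, μ = 1.9 × 3 = 5.7 (a 3-day stretch = 3 days).
P(N ≥ 4) = 1 − P(N ≤ 3) = 1 − Σ_{j=0}^{3} e^(−μ) μ^j/j! ≈ 0.8200.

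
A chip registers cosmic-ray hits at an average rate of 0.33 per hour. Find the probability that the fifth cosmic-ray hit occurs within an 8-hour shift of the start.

0.1283

Over the interval, μ = 0.33 × 8 = 2.64 (an 8-hour shift = 8 hours).
The fifth arrival falls in the interval iff at least 5 events occur there: P(S_5 ≤ t) = P(N ≥ 5) = 1 − P(N ≤ 4) ≈ 0.1283.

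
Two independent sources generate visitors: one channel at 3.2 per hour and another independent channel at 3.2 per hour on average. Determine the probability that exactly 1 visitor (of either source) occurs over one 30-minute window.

Independent Poisson processes superpose: combined rate λ = 3.2 + 3.2 = 6.4 per hour.
Over the interval, μ = 6.4 × 0.5 = 3.2 (a 30-minute window = 0.5 hours).
P(N = 1) = e^(−3.2) · 3.2^1/1! ≈ 0.1304.

0.1304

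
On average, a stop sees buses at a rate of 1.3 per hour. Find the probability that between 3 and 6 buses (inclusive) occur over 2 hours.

Over the interval, μ = 1.3 × 2 = 2.6 (2 hours).
P(3 ≤ N ≤ 6) = Σ_{j=3}^{6} e^(−2.6) · 2.6^j/j! ≈ 0.4644.

0.4644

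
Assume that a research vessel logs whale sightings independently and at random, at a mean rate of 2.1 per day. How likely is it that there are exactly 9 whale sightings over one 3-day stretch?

Over the interval, μ = 2.1 × 3 = 6.3 (a 3-day stretch = 3 days).
P(N = 9) = e^(−μ) μ^9/9! = e^(−6.3) · 6.3^9/362880 ≈ 0.0791.

0.0791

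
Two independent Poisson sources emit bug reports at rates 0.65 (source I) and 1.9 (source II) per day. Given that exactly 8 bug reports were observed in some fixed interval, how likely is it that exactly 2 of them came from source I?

0.3113

Given the total, each event is independently from source I with probability p = λ_I/(λ_I+λ_II) = 0.65/2.55 ≈ 0.2549.
So K ~ Binomial(8, 0.65/2.55): P(K = 2) = C(8,2) · (0.65/2.55)^2 · (1.9/2.55)^6 ≈ 0.3113.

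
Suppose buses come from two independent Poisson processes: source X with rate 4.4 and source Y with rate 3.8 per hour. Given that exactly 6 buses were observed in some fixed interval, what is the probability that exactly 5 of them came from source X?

Given the total, each event is independently from source X with probability p = λ_X/(λ_X+λ_Y) = 4.4/8.2 ≈ 0.5366.
So K ~ Binomial(6, 4.4/8.2): P(K = 5) = C(6,5) · (4.4/8.2)^5 · (3.8/8.2)^1 ≈ 0.1237.

0.1237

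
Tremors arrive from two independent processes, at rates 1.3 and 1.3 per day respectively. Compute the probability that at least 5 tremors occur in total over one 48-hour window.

Independent Poisson processes superpose: combined rate λ = 1.3 + 1.3 = 2.6 per day.
Over the interval, μ = 2.6 × 2 = 5.2 (a 48-hour window = 2 days).
P(N ≥ 5) = 1 − P(N ≤ 4) ≈ 0.5939.

0.5939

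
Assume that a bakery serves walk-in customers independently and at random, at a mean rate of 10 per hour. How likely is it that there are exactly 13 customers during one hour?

0.0729

With mean μ = 10 per hour,
P(N = 13) = e^(−μ) μ^13/13! = e^(−10) · 10^13/6227020800 ≈ 0.0729.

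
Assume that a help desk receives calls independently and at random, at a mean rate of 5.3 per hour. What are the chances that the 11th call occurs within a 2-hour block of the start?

0.4916

Over the interval, μ = 5.3 × 2 = 10.6 (a 2-hour block = 2 hours).
The 11th arrival falls in the interval iff at least 11 events occur there: P(S_11 ≤ t) = P(N ≥ 11) = 1 − P(N ≤ 10) ≈ 0.4916.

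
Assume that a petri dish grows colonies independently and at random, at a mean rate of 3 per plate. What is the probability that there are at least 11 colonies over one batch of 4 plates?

0.6528

Over the interval, μ = 3 × 4 = 12 (a batch of 4 plates = 4 plates).
P(N ≥ 11) = 1 − P(N ≤ 10) = 1 − Σ_{j=0}^{10} e^(−μ) μ^j/j! ≈ 0.6528.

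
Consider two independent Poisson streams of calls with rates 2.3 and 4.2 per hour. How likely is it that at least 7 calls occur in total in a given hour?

0.4735

Independent Poisson processes superpose: combined rate λ = 2.3 + 4.2 = 6.5 per hour.
So μ = 6.5.
P(N ≥ 7) = 1 − P(N ≤ 6) ≈ 0.4735.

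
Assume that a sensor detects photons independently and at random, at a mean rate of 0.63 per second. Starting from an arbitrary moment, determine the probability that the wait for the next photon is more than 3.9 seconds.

0.0857

The wait for the next event is exponential with rate λ = 0.63 per second.
P(T > 3.9) = e^(−λt) = e^(−0.63 × 3.9) = e^(−2.457) ≈ 0.0857.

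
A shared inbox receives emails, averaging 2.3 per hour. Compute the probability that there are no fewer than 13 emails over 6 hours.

Over the interval, μ = 2.3 × 6 = 13.8 (6 hours).
P(N ≥ 13) = 1 − P(N ≤ 12) = 1 − Σ_{j=0}^{12} e^(−μ) μ^j/j! ≈ 0.6216.

0.6216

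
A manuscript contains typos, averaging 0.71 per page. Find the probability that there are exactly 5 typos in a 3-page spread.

0.0434

Over the interval, μ = 0.71 × 3 = 2.13 (a 3-page spread = 3 pages).
P(N = 5) = e^(−μ) μ^5/5! = e^(−2.13) · 2.13^5/120 ≈ 0.0434.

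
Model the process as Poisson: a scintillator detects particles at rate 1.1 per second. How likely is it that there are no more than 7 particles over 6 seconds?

Over the interval, μ = 1.1 × 6 = 6.6 (6 seconds).
P(N ≤ 7) = Σ_{j=0}^{7} e^(−μ) μ^j/j! ≈ 0.6581.

0.6581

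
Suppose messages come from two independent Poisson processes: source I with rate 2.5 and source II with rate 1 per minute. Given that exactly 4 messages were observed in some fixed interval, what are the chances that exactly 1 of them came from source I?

0.0666

Given the total, each event is independently from source I with probability p = λ_I/(λ_I+λ_II) = 2.5/3.5 ≈ 0.7143.
So K ~ Binomial(4, 2.5/3.5): P(K = 1) = C(4,1) · (2.5/3.5)^1 · (1/3.5)^3 ≈ 0.0666.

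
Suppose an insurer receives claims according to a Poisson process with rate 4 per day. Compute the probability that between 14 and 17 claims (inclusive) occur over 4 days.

Over the interval, μ = 4 × 4 = 16 (4 days).
P(14 ≤ N ≤ 17) = Σ_{j=14}^{17} e^(−16) · 16^j/j! ≈ 0.3848.

0.3848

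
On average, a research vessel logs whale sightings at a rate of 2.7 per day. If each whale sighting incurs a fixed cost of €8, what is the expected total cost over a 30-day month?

€648

E[N] = 2.7 × 30 = 81 (a 30-day month = 30 days); E[cost] = 81 × €8 = €648.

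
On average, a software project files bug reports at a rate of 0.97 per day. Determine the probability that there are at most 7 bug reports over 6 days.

0.7684

Over the interval, μ = 0.97 × 6 = 5.82 (6 days).
P(N ≤ 7) = Σ_{j=0}^{7} e^(−μ) μ^j/j! ≈ 0.7684.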